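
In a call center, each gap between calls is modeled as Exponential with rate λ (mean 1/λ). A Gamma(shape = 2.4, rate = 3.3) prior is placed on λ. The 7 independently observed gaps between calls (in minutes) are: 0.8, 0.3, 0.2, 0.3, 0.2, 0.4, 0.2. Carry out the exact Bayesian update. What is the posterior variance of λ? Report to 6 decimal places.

With a Gamma(shape α, rate β) prior on the exponential rate λ, the posterior after n observations with total T = Σxᵢ is Gamma(α+n, β+T).
Sum of observations T = 2.4 minutes; n = 7.
Posterior: Gamma(2.4+7, 3.3+2.4) = Gamma(9.4, 5.7).
Var = α/β² = 0.289320.

0.289320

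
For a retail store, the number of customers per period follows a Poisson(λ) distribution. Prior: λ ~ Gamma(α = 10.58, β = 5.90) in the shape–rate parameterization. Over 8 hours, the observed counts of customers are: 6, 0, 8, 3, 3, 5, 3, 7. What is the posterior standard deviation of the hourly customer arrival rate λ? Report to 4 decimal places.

With a Gamma(shape α, rate β) prior, the Poisson likelihood is conjugate: the posterior is Gamma(α + ΣXᵢ, β + n).
Sum of counts S = 35 over n = 8 hours.
Posterior: Gamma(α+S, β+n) = Gamma(10.58+35, 5.90+8) = Gamma(45.58, 13.90).
SD = √α/β = √45.58/13.90 = 0.4857.

0.4857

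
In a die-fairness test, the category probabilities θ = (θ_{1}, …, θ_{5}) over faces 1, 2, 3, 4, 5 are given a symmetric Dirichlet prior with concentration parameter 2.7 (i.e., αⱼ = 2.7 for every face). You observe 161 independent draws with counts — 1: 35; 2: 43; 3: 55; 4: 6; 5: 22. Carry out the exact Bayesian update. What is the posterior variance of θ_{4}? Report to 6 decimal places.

The Dirichlet prior is conjugate to the Multinomial likelihood: each posterior αⱼ = prior αⱼ + observed count nⱼ.
Posterior concentration: (37.7, 45.7, 57.7, 8.7, 24.7), total = 174.5.
Var[θ_j] = α_j(Σα−α_j)/((Σα)²(Σα+1)) = 8.7·165.8/(174.5²·175.5) = 0.000270.

0.000270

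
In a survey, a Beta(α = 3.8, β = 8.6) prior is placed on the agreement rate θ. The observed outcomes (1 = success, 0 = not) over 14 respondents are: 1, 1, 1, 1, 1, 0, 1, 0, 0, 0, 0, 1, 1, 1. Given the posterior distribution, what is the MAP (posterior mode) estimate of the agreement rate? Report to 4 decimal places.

The Beta prior is conjugate to a Binomial/Bernoulli likelihood; the update adds successes to α and failures to β.
Posterior: Beta(α+k, β+n−k) = Beta(3.8+9, 8.6+5) = Beta(12.8, 13.6).
Mode of Beta(a,b) for a,b>1 is (a−1)/(a+b−2) = 11.8/24.4 = 0.4836.

0.4836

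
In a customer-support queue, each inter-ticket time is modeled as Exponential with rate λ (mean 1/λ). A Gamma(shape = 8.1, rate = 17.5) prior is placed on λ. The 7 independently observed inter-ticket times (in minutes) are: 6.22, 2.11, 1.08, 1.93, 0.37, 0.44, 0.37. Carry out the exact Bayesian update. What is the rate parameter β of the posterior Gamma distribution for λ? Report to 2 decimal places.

30.02

With a Gamma(shape α, rate β) prior on the exponential rate λ, the posterior after n observations with total T = Σxᵢ is Gamma(α+n, β+T).
Sum of observations T = 12.52 minutes; n = 7.
Posterior: Gamma(8.1+7, 17.5+12.52) = Gamma(15.1, 30.02).
Posterior β = 30.02.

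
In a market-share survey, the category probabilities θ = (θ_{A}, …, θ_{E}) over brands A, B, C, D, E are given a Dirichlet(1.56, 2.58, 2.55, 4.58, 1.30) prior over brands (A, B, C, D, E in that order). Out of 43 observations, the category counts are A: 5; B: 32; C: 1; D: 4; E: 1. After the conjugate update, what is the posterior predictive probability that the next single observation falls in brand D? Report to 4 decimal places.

The Dirichlet prior is conjugate to the Multinomial likelihood: each posterior αⱼ = prior αⱼ + observed count nⱼ.
Posterior concentration: (6.56, 34.58, 3.55, 8.58, 2.30), total = 55.57.
P(next = D | data) = α_{D}/Σα = 0.1544.

0.1544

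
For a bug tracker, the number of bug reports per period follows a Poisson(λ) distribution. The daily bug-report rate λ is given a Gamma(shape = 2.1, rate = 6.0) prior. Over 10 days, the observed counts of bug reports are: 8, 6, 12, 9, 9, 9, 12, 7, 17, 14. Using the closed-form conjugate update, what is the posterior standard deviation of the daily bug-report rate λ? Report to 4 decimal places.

With a Gamma(shape α, rate β) prior, the Poisson likelihood is conjugate: the posterior is Gamma(α + ΣXᵢ, β + n).
Sum of counts S = 103 over n = 10 days.
Posterior: Gamma(α+S, β+n) = Gamma(2.1+103, 6.0+10) = Gamma(105.1, 16.0).
SD = √α/β = √105.1/16.0 = 0.6407.

0.6407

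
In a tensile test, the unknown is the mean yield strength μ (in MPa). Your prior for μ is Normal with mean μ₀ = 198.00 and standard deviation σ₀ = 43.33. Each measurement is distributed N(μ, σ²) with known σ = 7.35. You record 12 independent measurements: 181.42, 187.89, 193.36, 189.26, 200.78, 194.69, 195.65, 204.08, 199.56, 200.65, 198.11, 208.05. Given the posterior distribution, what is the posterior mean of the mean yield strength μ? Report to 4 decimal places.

For Normal data with known variance σ², a Normal(μ₀, σ₀²) prior on μ is conjugate. Posterior precision = 1/σ₀² + n/σ²; posterior mean is the precision-weighted average of μ₀ and x̄.
Σxᵢ = 181.42 + 187.89 + 193.36 + 189.26 + 200.78 + 194.69 + 195.65 + 204.08 + 199.56 + 200.65 + 198.11 + 208.05 = 2353.5, so n·x̄ = 2353.5.
σ₀² = 43.33² = 1877.4889, σ² = 7.35² = 54.0225; σ² + n·σ₀² = 54.0225 + 12·1877.4889 = 22583.8893.
Posterior mean = (μ₀/σ₀² + n·x̄/σ²)/(1/σ₀² + n/σ²) = (σ²·μ₀ + σ₀²·n·x̄)/(σ² + n·σ₀²) = (54.0225·198.00 + 1877.4889·2353.5)/22583.8893 = 4429366.58115/22583.8893 = 196.1295.

196.1295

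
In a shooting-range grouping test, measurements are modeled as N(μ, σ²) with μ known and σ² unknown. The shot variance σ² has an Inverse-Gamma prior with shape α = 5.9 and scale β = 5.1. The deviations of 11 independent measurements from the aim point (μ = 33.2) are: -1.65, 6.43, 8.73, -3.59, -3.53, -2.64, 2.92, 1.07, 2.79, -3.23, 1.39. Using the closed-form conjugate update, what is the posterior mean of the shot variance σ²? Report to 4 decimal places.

With known mean μ and an Inverse-Gamma(α, β) prior on σ², the Normal likelihood is conjugate: posterior is Inv-Gamma(α + n/2, β + Σ(xᵢ−μ)²/2).
Σ(xᵢ−μ)² = (-1.65)² + (6.43)² + (8.73)² + (-3.59)² + (-3.53)² + (-2.64)² + (2.92)² + (1.07)² + (2.79)² + (-3.23)² + (1.39)² = 182.4193.
Posterior: Inv-Gamma(5.9 + 11/2, 5.1 + 182.4193/2) = Inv-Gamma(11.40, 96.30965).
E[σ²|data] = β/(α−1) = 96.30965/10.40 = 9.2605.

9.2605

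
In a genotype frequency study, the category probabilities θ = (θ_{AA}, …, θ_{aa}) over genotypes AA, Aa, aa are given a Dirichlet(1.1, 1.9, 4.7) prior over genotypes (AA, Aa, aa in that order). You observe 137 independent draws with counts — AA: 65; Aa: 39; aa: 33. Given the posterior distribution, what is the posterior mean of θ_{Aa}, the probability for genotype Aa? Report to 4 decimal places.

The Dirichlet prior is conjugate to the Multinomial likelihood: each posterior αⱼ = prior αⱼ + observed count nⱼ.
Posterior concentration: (66.1, 40.9, 37.7), total = 144.7.
E[θ_{Aa}|data] = α_{Aa}/Σα = 40.9/144.7 = 0.2827.

0.2827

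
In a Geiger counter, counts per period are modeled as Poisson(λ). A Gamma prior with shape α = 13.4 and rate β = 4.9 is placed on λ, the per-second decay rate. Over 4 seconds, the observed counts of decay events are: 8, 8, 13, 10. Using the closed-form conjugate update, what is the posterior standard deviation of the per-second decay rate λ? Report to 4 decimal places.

0.8133

With a Gamma(shape α, rate β) prior, the Poisson likelihood is conjugate: the posterior is Gamma(α + ΣXᵢ, β + n).
Sum of counts S = 39 over n = 4 seconds.
Posterior: Gamma(α+S, β+n) = Gamma(13.4+39, 4.9+4) = Gamma(52.4, 8.9).
SD = √α/β = √52.4/8.9 = 0.8133.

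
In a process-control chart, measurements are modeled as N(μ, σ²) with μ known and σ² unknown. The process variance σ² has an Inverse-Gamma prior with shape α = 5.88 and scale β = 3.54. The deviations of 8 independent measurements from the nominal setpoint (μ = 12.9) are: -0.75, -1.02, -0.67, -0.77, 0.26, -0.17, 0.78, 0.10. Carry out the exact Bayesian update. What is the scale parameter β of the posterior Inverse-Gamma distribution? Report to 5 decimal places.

With known mean μ and an Inverse-Gamma(α, β) prior on σ², the Normal likelihood is conjugate: posterior is Inv-Gamma(α + n/2, β + Σ(xᵢ−μ)²/2).
Σ(xᵢ−μ)² = (-0.75)² + (-1.02)² + (-0.67)² + (-0.77)² + (0.26)² + (-0.17)² + (0.78)² + (0.10)² = 3.3596.
Posterior: Inv-Gamma(5.88 + 8/2, 3.54 + 3.3596/2) = Inv-Gamma(9.88, 5.21980).
Posterior β = 5.21980.

5.21980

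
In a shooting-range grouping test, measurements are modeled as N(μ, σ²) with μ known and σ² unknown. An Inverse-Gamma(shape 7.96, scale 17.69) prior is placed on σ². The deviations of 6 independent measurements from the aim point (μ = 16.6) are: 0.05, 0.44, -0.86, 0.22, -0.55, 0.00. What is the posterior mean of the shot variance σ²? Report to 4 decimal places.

1.8407

With known mean μ and an Inverse-Gamma(α, β) prior on σ², the Normal likelihood is conjugate: posterior is Inv-Gamma(α + n/2, β + Σ(xᵢ−μ)²/2).
Σ(xᵢ−μ)² = (0.05)² + (0.44)² + (-0.86)² + (0.22)² + (-0.55)² + (0.00)² = 1.2866.
Posterior: Inv-Gamma(7.96 + 6/2, 17.69 + 1.2866/2) = Inv-Gamma(10.96, 18.33330).
E[σ²|data] = β/(α−1) = 18.33330/9.96 = 1.8407.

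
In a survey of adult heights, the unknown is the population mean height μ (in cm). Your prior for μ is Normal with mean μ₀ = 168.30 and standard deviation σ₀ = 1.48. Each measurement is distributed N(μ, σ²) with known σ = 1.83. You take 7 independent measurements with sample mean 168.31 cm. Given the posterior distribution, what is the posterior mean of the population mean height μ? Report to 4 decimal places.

For Normal data with known variance σ², a Normal(μ₀, σ₀²) prior on μ is conjugate. Posterior precision = 1/σ₀² + n/σ²; posterior mean is the precision-weighted average of μ₀ and x̄.
n·x̄ = 7·168.31 = 1178.17.
σ₀² = 1.48² = 2.1904, σ² = 1.83² = 3.3489; σ² + n·σ₀² = 3.3489 + 7·2.1904 = 18.6817.
Posterior mean = (μ₀/σ₀² + n·x̄/σ²)/(1/σ₀² + n/σ²) = (σ²·μ₀ + σ₀²·n·x̄)/(σ² + n·σ₀²) = (3.3489·168.30 + 2.1904·1178.17)/18.6817 = 3144.283438/18.6817 = 168.3082.

168.3082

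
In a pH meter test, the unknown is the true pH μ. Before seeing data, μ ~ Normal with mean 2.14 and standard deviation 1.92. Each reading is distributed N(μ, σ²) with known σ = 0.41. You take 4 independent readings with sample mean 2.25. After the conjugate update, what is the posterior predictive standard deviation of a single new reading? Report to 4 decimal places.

For Normal data with known variance σ², a Normal(μ₀, σ₀²) prior on μ is conjugate. Posterior precision = 1/σ₀² + n/σ²; posterior mean is the precision-weighted average of μ₀ and x̄.
σ₀² = 1.92² = 3.6864, σ² = 0.41² = 0.1681; σ² + n·σ₀² = 0.1681 + 4·3.6864 = 14.9137.
Posterior precision = 1/σ₀² + n/σ² = 1/3.6864 + 4/0.1681 = (σ² + n·σ₀²)/(σ₀²σ²) = 14.9137/(3.6864·0.1681); posterior variance σₙ² = σ₀²σ²/(σ² + n·σ₀²) = 3.6864·0.1681/14.9137 = 0.041551.
Predictive variance for one new observation = σₙ² + σ² = 3.6864·0.1681/14.9137 + 0.1681 = σ²·(σ₀² + 14.9137)/14.9137 = 0.1681·18.6001/14.9137 = 0.209651; SD = √(0.1681·18.6001/14.9137) = 0.4579.

0.4579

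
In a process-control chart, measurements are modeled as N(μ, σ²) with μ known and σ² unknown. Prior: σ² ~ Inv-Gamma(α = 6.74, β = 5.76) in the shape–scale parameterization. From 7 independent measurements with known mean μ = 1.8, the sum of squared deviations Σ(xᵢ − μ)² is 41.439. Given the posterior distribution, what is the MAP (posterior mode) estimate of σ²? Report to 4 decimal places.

With known mean μ and an Inverse-Gamma(α, β) prior on σ², the Normal likelihood is conjugate: posterior is Inv-Gamma(α + n/2, β + Σ(xᵢ−μ)²/2).
Posterior: Inv-Gamma(6.74 + 7/2, 5.76 + 41.439/2) = Inv-Gamma(10.24, 26.4795).
Mode = β/(α+1) = 26.4795/11.24 = 2.3558.

2.3558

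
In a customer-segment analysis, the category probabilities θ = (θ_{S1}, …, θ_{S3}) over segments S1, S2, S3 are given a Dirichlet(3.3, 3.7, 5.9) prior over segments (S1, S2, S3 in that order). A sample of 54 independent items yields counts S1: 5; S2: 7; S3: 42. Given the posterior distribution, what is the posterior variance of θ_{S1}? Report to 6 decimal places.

0.001600

The Dirichlet prior is conjugate to the Multinomial likelihood: each posterior αⱼ = prior αⱼ + observed count nⱼ.
Posterior concentration: (8.3, 10.7, 47.9), total = 66.9.
Var[θ_j] = α_j(Σα−α_j)/((Σα)²(Σα+1)) = 8.3·58.6/(66.9²·67.9) = 0.001600.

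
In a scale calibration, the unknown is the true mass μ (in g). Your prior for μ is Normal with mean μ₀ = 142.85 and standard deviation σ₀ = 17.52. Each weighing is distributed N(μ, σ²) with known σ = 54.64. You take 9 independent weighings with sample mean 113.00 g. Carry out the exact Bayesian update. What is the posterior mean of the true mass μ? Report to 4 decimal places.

128.5040

For Normal data with known variance σ², a Normal(μ₀, σ₀²) prior on μ is conjugate. Posterior precision = 1/σ₀² + n/σ²; posterior mean is the precision-weighted average of μ₀ and x̄.
n·x̄ = 9·113.00 = 1017.
σ₀² = 17.52² = 306.9504, σ² = 54.64² = 2985.5296; σ² + n·σ₀² = 2985.5296 + 9·306.9504 = 5748.0832.
Posterior mean = (μ₀/σ₀² + n·x̄/σ²)/(1/σ₀² + n/σ²) = (σ²·μ₀ + σ₀²·n·x̄)/(σ² + n·σ₀²) = (2985.5296·142.85 + 306.9504·1017)/5748.0832 = 738651.46016/5748.0832 = 128.5040.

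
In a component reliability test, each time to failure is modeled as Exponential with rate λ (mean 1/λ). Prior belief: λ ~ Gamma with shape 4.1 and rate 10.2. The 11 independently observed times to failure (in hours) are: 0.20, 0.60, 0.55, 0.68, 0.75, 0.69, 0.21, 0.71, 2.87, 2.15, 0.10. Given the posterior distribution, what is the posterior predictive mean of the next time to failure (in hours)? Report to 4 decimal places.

1.3979

With a Gamma(shape α, rate β) prior on the exponential rate λ, the posterior after n observations with total T = Σxᵢ is Gamma(α+n, β+T).
Sum of observations T = 9.51 hours; n = 11.
Posterior: Gamma(4.1+11, 10.2+9.51) = Gamma(15.1, 19.71).
The predictive distribution for the next observation is Lomax; its mean is β/(α−1) = 19.71/14.1 = 1.3979.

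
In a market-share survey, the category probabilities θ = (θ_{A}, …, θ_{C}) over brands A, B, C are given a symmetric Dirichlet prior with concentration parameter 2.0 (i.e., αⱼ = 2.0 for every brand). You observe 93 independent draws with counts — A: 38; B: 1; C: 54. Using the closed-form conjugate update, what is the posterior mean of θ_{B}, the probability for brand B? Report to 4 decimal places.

The Dirichlet prior is conjugate to the Multinomial likelihood: each posterior αⱼ = prior αⱼ + observed count nⱼ.
Posterior concentration: (40.0, 3.0, 56.0), total = 99.0.
E[θ_{B}|data] = α_{B}/Σα = 3.0/99.0 = 0.0303.

0.0303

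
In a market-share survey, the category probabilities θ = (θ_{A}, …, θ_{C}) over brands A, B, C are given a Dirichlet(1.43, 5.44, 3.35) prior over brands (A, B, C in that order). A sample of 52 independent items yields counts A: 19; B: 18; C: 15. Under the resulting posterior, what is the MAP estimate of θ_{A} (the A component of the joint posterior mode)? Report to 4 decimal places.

The Dirichlet prior is conjugate to the Multinomial likelihood: each posterior αⱼ = prior αⱼ + observed count nⱼ.
Posterior concentration: (20.43, 23.44, 18.35), total = 62.22.
Joint mode component: (α_{A}−1)/(Σα−K) = 19.43/59.22 = 0.3281.

0.3281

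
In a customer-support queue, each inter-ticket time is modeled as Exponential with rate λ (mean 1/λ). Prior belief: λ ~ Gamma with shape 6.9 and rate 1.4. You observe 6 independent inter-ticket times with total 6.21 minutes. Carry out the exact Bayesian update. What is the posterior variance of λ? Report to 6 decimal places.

With a Gamma(shape α, rate β) prior on the exponential rate λ, the posterior after n observations with total T = Σxᵢ is Gamma(α+n, β+T).
Posterior: Gamma(6.9+6, 1.4+6.21) = Gamma(12.9, 7.61).
Var = α/β² = 0.222751.

0.222751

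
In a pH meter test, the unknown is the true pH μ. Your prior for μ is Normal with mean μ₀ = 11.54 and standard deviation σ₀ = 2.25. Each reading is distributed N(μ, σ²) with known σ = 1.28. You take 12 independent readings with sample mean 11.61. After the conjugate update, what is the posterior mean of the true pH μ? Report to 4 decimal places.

For Normal data with known variance σ², a Normal(μ₀, σ₀²) prior on μ is conjugate. Posterior precision = 1/σ₀² + n/σ²; posterior mean is the precision-weighted average of μ₀ and x̄.
n·x̄ = 12·11.61 = 139.32.
σ₀² = 2.25² = 5.0625, σ² = 1.28² = 1.6384; σ² + n·σ₀² = 1.6384 + 12·5.0625 = 62.3884.
Posterior mean = (μ₀/σ₀² + n·x̄/σ²)/(1/σ₀² + n/σ²) = (σ²·μ₀ + σ₀²·n·x̄)/(σ² + n·σ₀²) = (1.6384·11.54 + 5.0625·139.32)/62.3884 = 724.214636/62.3884 = 11.6082.

11.6082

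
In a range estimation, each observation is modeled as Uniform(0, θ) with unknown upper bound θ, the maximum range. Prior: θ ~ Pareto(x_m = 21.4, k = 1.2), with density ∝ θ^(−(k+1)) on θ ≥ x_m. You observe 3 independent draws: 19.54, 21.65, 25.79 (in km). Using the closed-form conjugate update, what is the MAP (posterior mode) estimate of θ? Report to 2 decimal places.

25.79

A Pareto(scale x_m, shape k) prior on the upper bound θ of Uniform(0, θ) is conjugate: posterior is Pareto(max(x_m, max xᵢ), k + n).
Sample maximum = 25.79; prior scale x_m = 21.4 → posterior scale = max = 25.79.
Posterior shape = 1.2 + 3 = 4.2.
The Pareto density is decreasing on [x_m, ∞), so the mode is x_m = 25.79.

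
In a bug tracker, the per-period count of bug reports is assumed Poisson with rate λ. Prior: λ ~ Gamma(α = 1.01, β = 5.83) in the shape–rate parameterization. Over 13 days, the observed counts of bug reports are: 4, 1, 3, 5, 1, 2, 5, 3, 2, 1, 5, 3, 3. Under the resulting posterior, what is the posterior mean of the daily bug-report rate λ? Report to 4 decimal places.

2.0717

With a Gamma(shape α, rate β) prior, the Poisson likelihood is conjugate: the posterior is Gamma(α + ΣXᵢ, β + n).
Sum of counts S = 38 over n = 13 days.
Posterior: Gamma(α+S, β+n) = Gamma(1.01+38, 5.83+13) = Gamma(39.01, 18.83).
Posterior mean = α/β = 39.01/18.83 = 2.0717.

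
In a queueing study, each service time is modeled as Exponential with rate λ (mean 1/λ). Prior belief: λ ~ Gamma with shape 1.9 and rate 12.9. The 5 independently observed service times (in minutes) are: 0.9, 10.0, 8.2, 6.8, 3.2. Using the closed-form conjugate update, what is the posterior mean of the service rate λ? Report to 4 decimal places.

With a Gamma(shape α, rate β) prior on the exponential rate λ, the posterior after n observations with total T = Σxᵢ is Gamma(α+n, β+T).
Sum of observations T = 29.1 minutes; n = 5.
Posterior: Gamma(1.9+5, 12.9+29.1) = Gamma(6.9, 42.0).
Posterior mean of λ = α/β = 6.9/42.0 = 0.1643.

0.1643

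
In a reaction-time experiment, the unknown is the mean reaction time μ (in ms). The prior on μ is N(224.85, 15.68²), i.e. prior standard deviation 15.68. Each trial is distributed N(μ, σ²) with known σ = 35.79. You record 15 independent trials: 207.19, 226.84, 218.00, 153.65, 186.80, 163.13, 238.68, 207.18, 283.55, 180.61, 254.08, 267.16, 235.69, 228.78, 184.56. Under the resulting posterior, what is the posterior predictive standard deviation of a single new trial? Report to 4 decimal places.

For Normal data with known variance σ², a Normal(μ₀, σ₀²) prior on μ is conjugate. Posterior precision = 1/σ₀² + n/σ²; posterior mean is the precision-weighted average of μ₀ and x̄.
σ₀² = 15.68² = 245.8624, σ² = 35.79² = 1280.9241; σ² + n·σ₀² = 1280.9241 + 15·245.8624 = 4968.8601.
Posterior precision = 1/σ₀² + n/σ² = 1/245.8624 + 15/1280.9241 = (σ² + n·σ₀²)/(σ₀²σ²) = 4968.8601/(245.8624·1280.9241); posterior variance σₙ² = σ₀²σ²/(σ² + n·σ₀²) = 245.8624·1280.9241/4968.8601 = 63.380950.
Predictive variance for one new observation = σₙ² + σ² = 245.8624·1280.9241/4968.8601 + 1280.9241 = σ²·(σ₀² + 4968.8601)/4968.8601 = 1280.9241·5214.7225/4968.8601 = 1344.305050; SD = √(1280.9241·5214.7225/4968.8601) = 36.6648.

36.6648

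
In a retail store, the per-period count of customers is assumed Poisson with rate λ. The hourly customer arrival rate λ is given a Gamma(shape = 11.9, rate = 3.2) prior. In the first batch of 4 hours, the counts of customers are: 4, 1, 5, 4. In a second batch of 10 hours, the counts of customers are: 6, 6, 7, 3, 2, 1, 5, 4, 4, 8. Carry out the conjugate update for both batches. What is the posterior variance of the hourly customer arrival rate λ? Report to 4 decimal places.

0.2430

With a Gamma(shape α, rate β) prior, the Poisson likelihood is conjugate: the posterior is Gamma(α + ΣXᵢ, β + n).
Batch 1: sum of counts S = 14 over n = 4 hours.
After batch 1: Gamma(α+S, β+n) = Gamma(11.9+14, 3.2+4) = Gamma(25.9, 7.2).
Batch 2: sum of counts S = 46 over n = 10 hours.
After batch 2: Gamma(α+S, β+n) = Gamma(25.9+46, 7.2+10) = Gamma(71.9, 17.2).
Var = α/β² = 71.9/17.2² = 0.2430.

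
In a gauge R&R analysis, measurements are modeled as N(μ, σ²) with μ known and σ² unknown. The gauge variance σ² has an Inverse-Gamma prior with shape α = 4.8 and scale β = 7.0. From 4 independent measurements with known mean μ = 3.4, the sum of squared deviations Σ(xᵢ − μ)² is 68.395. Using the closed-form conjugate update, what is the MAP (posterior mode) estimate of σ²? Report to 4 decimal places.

5.2817

With known mean μ and an Inverse-Gamma(α, β) prior on σ², the Normal likelihood is conjugate: posterior is Inv-Gamma(α + n/2, β + Σ(xᵢ−μ)²/2).
Posterior: Inv-Gamma(4.8 + 4/2, 7.0 + 68.395/2) = Inv-Gamma(6.80, 41.1975).
Mode = β/(α+1) = 41.1975/7.80 = 5.2817.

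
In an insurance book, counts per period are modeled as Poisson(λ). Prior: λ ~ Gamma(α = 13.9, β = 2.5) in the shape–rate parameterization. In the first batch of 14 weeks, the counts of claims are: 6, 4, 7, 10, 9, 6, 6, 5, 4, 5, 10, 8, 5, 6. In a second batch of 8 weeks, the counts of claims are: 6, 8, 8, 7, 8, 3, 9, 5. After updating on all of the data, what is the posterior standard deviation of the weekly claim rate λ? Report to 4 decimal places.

With a Gamma(shape α, rate β) prior, the Poisson likelihood is conjugate: the posterior is Gamma(α + ΣXᵢ, β + n).
Batch 1: sum of counts S = 91 over n = 14 weeks.
After batch 1: Gamma(α+S, β+n) = Gamma(13.9+91, 2.5+14) = Gamma(104.9, 16.5).
Batch 2: sum of counts S = 54 over n = 8 weeks.
After batch 2: Gamma(α+S, β+n) = Gamma(104.9+54, 16.5+8) = Gamma(158.9, 24.5).
SD = √α/β = √158.9/24.5 = 0.5145.

0.5145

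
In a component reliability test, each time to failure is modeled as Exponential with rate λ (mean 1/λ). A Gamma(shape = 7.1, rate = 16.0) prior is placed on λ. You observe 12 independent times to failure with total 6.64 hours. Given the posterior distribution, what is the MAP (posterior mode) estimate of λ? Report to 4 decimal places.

With a Gamma(shape α, rate β) prior on the exponential rate λ, the posterior after n observations with total T = Σxᵢ is Gamma(α+n, β+T).
Posterior: Gamma(7.1+12, 16.0+6.64) = Gamma(19.1, 22.64).
Mode = (α−1)/β = 0.7995.

0.7995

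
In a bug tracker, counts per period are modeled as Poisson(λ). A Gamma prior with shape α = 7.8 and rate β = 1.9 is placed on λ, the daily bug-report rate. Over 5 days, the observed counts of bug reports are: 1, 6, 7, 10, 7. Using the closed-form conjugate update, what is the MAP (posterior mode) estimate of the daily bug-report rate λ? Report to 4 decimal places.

With a Gamma(shape α, rate β) prior, the Poisson likelihood is conjugate: the posterior is Gamma(α + ΣXᵢ, β + n).
Sum of counts S = 31 over n = 5 days.
Posterior: Gamma(α+S, β+n) = Gamma(7.8+31, 1.9+5) = Gamma(38.8, 6.9).
Mode of Gamma(α,β) for α≥1 is (α−1)/β = 37.8/6.9 = 5.4783.

5.4783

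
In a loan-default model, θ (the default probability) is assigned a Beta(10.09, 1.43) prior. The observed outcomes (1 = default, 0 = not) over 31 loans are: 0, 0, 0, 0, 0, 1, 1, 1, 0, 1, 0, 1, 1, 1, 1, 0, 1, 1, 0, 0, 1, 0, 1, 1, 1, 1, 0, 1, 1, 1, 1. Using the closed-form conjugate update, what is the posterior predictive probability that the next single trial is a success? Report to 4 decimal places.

0.6841

The Beta prior is conjugate to a Binomial/Bernoulli likelihood; the update adds successes to α and failures to β.
Posterior: Beta(α+k, β+n−k) = Beta(10.09+19, 1.43+12) = Beta(29.09, 13.43).
For a single future Bernoulli trial, P(success | data) = α/(α+β) = 0.6841.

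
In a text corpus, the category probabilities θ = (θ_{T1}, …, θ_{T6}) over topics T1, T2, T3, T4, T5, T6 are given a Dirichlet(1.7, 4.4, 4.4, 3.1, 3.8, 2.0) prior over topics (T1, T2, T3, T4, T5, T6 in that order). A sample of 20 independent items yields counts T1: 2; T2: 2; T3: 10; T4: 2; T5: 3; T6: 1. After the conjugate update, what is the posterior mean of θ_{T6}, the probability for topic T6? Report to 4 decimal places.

The Dirichlet prior is conjugate to the Multinomial likelihood: each posterior αⱼ = prior αⱼ + observed count nⱼ.
Posterior concentration: (3.7, 6.4, 14.4, 5.1, 6.8, 3.0), total = 39.4.
E[θ_{T6}|data] = α_{T6}/Σα = 3.0/39.4 = 0.0761.

0.0761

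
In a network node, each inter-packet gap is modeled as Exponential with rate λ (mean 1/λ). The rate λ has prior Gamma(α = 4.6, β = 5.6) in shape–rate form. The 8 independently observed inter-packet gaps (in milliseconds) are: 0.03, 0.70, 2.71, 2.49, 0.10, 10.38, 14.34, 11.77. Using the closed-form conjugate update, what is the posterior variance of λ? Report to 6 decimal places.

With a Gamma(shape α, rate β) prior on the exponential rate λ, the posterior after n observations with total T = Σxᵢ is Gamma(α+n, β+T).
Sum of observations T = 42.52 milliseconds; n = 8.
Posterior: Gamma(4.6+8, 5.6+42.52) = Gamma(12.6, 48.12).
Var = α/β² = 0.005442.

0.005442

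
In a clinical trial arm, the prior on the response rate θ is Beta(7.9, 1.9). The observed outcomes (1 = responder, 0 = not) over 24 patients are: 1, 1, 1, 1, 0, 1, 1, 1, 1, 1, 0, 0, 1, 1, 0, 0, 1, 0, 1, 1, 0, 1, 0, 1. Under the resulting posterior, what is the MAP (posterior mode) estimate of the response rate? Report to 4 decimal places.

0.7201

The Beta prior is conjugate to a Binomial/Bernoulli likelihood; the update adds successes to α and failures to β.
Posterior: Beta(α+k, β+n−k) = Beta(7.9+16, 1.9+8) = Beta(23.9, 9.9).
Mode of Beta(a,b) for a,b>1 is (a−1)/(a+b−2) = 22.9/31.8 = 0.7201.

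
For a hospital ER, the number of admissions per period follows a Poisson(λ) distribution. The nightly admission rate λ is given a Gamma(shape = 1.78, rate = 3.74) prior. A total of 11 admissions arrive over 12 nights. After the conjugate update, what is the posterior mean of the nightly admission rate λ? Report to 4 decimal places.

0.8119

With a Gamma(shape α, rate β) prior, the Poisson likelihood is conjugate: the posterior is Gamma(α + ΣXᵢ, β + n).
Posterior: Gamma(α+S, β+n) = Gamma(1.78+11, 3.74+12) = Gamma(12.78, 15.74).
Posterior mean = α/β = 12.78/15.74 = 0.8119.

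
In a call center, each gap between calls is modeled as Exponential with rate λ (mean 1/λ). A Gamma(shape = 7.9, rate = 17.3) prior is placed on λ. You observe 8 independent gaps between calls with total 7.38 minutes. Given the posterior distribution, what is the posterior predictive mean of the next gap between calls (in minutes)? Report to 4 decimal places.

1.6564

With a Gamma(shape α, rate β) prior on the exponential rate λ, the posterior after n observations with total T = Σxᵢ is Gamma(α+n, β+T).
Posterior: Gamma(7.9+8, 17.3+7.38) = Gamma(15.9, 24.68).
The predictive distribution for the next observation is Lomax; its mean is β/(α−1) = 24.68/14.9 = 1.6564.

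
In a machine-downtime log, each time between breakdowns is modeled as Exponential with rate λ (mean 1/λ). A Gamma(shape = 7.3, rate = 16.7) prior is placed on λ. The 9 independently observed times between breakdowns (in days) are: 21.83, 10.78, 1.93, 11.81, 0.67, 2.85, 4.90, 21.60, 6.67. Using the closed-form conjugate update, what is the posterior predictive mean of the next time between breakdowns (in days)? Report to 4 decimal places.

With a Gamma(shape α, rate β) prior on the exponential rate λ, the posterior after n observations with total T = Σxᵢ is Gamma(α+n, β+T).
Sum of observations T = 83.04 days; n = 9.
Posterior: Gamma(7.3+9, 16.7+83.04) = Gamma(16.3, 99.74).
The predictive distribution for the next observation is Lomax; its mean is β/(α−1) = 99.74/15.3 = 6.5190.

6.5190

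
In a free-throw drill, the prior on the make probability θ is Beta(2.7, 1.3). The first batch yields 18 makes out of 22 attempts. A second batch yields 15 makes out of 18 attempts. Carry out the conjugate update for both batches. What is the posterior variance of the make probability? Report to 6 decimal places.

0.003401

The Beta prior is conjugate to a Binomial/Bernoulli likelihood; the update adds successes to α and failures to β.
After batch 1: Beta(2.7+18, 1.3+4) = Beta(20.7, 5.3).
After batch 2: Beta(20.7+15, 5.3+3) = Beta(35.7, 8.3).
Var = αβ/((α+β)²(α+β+1)) = 35.7·8.3/(44.0²·45.0) = 0.003401.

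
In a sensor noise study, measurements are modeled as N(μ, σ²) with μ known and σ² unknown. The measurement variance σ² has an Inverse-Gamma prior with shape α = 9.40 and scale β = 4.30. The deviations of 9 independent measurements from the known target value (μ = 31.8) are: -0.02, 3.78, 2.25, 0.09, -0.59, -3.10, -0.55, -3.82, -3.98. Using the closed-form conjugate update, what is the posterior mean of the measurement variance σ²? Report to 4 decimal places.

2.6610

With known mean μ and an Inverse-Gamma(α, β) prior on σ², the Normal likelihood is conjugate: posterior is Inv-Gamma(α + n/2, β + Σ(xᵢ−μ)²/2).
Σ(xᵢ−μ)² = (-0.02)² + (3.78)² + (2.25)² + (0.09)² + (-0.59)² + (-3.10)² + (-0.55)² + (-3.82)² + (-3.98)² = 60.0528.
Posterior: Inv-Gamma(9.40 + 9/2, 4.30 + 60.0528/2) = Inv-Gamma(13.90, 34.32640).
E[σ²|data] = β/(α−1) = 34.32640/12.90 = 2.6610.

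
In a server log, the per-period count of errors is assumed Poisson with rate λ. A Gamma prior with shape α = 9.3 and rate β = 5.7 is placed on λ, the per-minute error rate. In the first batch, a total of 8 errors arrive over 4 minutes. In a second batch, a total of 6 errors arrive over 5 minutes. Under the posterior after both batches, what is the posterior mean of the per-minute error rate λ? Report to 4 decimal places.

1.5850

With a Gamma(shape α, rate β) prior, the Poisson likelihood is conjugate: the posterior is Gamma(α + ΣXᵢ, β + n).
After batch 1: Gamma(α+S, β+n) = Gamma(9.3+8, 5.7+4) = Gamma(17.3, 9.7).
After batch 2: Gamma(α+S, β+n) = Gamma(17.3+6, 9.7+5) = Gamma(23.3, 14.7).
Posterior mean = α/β = 23.3/14.7 = 1.5850.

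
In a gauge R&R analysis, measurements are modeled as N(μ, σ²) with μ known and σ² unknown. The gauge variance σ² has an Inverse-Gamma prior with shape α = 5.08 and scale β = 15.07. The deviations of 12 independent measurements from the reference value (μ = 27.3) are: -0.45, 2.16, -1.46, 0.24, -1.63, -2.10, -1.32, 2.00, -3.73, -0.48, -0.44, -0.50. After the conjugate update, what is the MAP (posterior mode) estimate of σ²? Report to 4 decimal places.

2.6736

With known mean μ and an Inverse-Gamma(α, β) prior on σ², the Normal likelihood is conjugate: posterior is Inv-Gamma(α + n/2, β + Σ(xᵢ−μ)²/2).
Σ(xᵢ−μ)² = (-0.45)² + (2.16)² + (-1.46)² + (0.24)² + (-1.63)² + (-2.10)² + (-1.32)² + (2.00)² + (-3.73)² + (-0.48)² + (-0.44)² + (-0.50)² = 34.4535.
Posterior: Inv-Gamma(5.08 + 12/2, 15.07 + 34.4535/2) = Inv-Gamma(11.08, 32.29675).
Mode = β/(α+1) = 32.29675/12.08 = 2.6736.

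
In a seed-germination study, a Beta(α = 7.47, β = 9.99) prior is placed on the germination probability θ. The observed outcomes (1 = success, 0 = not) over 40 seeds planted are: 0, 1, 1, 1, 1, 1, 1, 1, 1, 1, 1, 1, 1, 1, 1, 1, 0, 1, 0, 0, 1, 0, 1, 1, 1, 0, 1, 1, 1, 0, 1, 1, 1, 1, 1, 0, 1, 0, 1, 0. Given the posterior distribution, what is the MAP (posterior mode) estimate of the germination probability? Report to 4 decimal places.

The Beta prior is conjugate to a Binomial/Bernoulli likelihood; the update adds successes to α and failures to β.
Posterior: Beta(α+k, β+n−k) = Beta(7.47+30, 9.99+10) = Beta(37.47, 19.99).
Mode of Beta(a,b) for a,b>1 is (a−1)/(a+b−2) = 36.47/55.46 = 0.6576.

0.6576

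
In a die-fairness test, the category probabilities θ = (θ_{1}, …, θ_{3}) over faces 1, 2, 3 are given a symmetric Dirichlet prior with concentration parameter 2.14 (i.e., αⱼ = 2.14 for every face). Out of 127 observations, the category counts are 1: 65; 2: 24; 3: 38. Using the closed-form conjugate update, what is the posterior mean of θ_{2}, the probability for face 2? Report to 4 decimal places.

0.1959

The Dirichlet prior is conjugate to the Multinomial likelihood: each posterior αⱼ = prior αⱼ + observed count nⱼ.
Posterior concentration: (67.14, 26.14, 40.14), total = 133.42.
E[θ_{2}|data] = α_{2}/Σα = 26.14/133.42 = 0.1959.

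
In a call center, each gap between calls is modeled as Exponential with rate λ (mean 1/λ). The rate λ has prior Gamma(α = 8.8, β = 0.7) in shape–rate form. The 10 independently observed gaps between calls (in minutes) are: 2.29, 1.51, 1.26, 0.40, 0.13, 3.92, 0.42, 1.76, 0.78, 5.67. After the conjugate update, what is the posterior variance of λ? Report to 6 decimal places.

0.052966

With a Gamma(shape α, rate β) prior on the exponential rate λ, the posterior after n observations with total T = Σxᵢ is Gamma(α+n, β+T).
Sum of observations T = 18.14 minutes; n = 10.
Posterior: Gamma(8.8+10, 0.7+18.14) = Gamma(18.8, 18.84).
Var = α/β² = 0.052966.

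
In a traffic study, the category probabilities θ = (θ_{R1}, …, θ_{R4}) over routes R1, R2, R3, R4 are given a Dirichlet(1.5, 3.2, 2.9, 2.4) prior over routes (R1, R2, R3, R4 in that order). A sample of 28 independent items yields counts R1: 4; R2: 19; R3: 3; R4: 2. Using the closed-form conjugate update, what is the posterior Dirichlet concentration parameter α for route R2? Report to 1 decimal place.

The Dirichlet prior is conjugate to the Multinomial likelihood: each posterior αⱼ = prior αⱼ + observed count nⱼ.
Posterior concentration: (5.5, 22.2, 5.9, 4.4), total = 38.0.
α_{R2} = 3.2 + 19 = 22.2.

22.2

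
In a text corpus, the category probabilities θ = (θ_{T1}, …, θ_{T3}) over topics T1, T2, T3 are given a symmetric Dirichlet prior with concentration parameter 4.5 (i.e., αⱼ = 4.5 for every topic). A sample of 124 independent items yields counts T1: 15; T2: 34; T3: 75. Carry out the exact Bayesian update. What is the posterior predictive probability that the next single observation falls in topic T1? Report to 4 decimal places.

0.1418

The Dirichlet prior is conjugate to the Multinomial likelihood: each posterior αⱼ = prior αⱼ + observed count nⱼ.
Posterior concentration: (19.5, 38.5, 79.5), total = 137.5.
P(next = T1 | data) = α_{T1}/Σα = 0.1418.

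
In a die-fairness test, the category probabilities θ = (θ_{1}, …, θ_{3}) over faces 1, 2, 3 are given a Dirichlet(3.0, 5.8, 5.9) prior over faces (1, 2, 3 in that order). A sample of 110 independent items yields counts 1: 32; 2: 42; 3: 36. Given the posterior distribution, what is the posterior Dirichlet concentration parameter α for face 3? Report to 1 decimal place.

The Dirichlet prior is conjugate to the Multinomial likelihood: each posterior αⱼ = prior αⱼ + observed count nⱼ.
Posterior concentration: (35.0, 47.8, 41.9), total = 124.7.
α_{3} = 5.9 + 36 = 41.9.

41.9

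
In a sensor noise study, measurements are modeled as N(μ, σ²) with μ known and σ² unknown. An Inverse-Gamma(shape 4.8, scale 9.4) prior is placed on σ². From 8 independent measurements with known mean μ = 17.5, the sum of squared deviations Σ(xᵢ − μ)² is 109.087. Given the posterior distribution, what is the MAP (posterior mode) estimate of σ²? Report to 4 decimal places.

With known mean μ and an Inverse-Gamma(α, β) prior on σ², the Normal likelihood is conjugate: posterior is Inv-Gamma(α + n/2, β + Σ(xᵢ−μ)²/2).
Posterior: Inv-Gamma(4.8 + 8/2, 9.4 + 109.087/2) = Inv-Gamma(8.80, 63.9435).
Mode = β/(α+1) = 63.9435/9.80 = 6.5248.

6.5248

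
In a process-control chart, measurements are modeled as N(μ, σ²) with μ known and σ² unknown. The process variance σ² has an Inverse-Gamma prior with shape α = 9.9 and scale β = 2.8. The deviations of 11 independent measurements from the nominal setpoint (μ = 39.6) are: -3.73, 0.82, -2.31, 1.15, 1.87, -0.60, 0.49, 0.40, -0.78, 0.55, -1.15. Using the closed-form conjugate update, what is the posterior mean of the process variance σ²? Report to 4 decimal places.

1.1574

With known mean μ and an Inverse-Gamma(α, β) prior on σ², the Normal likelihood is conjugate: posterior is Inv-Gamma(α + n/2, β + Σ(xᵢ−μ)²/2).
Σ(xᵢ−μ)² = (-3.73)² + (0.82)² + (-2.31)² + (1.15)² + (1.87)² + (-0.60)² + (0.49)² + (0.40)² + (-0.78)² + (0.55)² + (-1.15)² = 27.7343.
Posterior: Inv-Gamma(9.9 + 11/2, 2.8 + 27.7343/2) = Inv-Gamma(15.40, 16.66715).
E[σ²|data] = β/(α−1) = 16.66715/14.40 = 1.1574.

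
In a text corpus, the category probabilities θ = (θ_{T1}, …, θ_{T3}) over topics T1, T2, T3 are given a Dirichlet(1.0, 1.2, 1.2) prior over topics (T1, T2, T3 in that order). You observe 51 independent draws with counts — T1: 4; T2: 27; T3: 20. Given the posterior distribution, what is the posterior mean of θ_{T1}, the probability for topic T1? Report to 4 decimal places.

The Dirichlet prior is conjugate to the Multinomial likelihood: each posterior αⱼ = prior αⱼ + observed count nⱼ.
Posterior concentration: (5.0, 28.2, 21.2), total = 54.4.
E[θ_{T1}|data] = α_{T1}/Σα = 5.0/54.4 = 0.0919.

0.0919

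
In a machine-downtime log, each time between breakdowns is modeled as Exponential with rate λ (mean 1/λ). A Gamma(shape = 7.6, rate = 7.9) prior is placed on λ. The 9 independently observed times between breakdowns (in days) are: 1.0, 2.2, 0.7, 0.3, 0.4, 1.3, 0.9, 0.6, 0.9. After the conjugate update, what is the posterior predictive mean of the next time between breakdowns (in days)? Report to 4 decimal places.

With a Gamma(shape α, rate β) prior on the exponential rate λ, the posterior after n observations with total T = Σxᵢ is Gamma(α+n, β+T).
Sum of observations T = 8.3 days; n = 9.
Posterior: Gamma(7.6+9, 7.9+8.3) = Gamma(16.6, 16.2).
The predictive distribution for the next observation is Lomax; its mean is β/(α−1) = 16.2/15.6 = 1.0385.

1.0385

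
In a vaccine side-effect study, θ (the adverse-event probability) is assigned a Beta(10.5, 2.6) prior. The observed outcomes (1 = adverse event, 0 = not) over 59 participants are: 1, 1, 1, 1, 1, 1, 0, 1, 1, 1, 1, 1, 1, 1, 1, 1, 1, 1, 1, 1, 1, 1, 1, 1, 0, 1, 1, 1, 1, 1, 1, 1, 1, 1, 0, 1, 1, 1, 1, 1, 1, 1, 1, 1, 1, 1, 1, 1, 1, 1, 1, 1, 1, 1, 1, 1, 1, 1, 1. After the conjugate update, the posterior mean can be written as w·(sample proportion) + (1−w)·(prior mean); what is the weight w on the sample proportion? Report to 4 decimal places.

0.8183

The Beta prior is conjugate to a Binomial/Bernoulli likelihood; the update adds successes to α and failures to β.
Posterior mean = (α₀+k)/(α₀+β₀+n) = [n/(α₀+β₀+n)]·(k/n) + [(α₀+β₀)/(α₀+β₀+n)]·α₀/(α₀+β₀), so only n and the prior enter the weight.
The weight on the data is w = n/(α₀+β₀+n) = 59/(10.5+2.6+59) = 59/72.1 = 0.8183.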